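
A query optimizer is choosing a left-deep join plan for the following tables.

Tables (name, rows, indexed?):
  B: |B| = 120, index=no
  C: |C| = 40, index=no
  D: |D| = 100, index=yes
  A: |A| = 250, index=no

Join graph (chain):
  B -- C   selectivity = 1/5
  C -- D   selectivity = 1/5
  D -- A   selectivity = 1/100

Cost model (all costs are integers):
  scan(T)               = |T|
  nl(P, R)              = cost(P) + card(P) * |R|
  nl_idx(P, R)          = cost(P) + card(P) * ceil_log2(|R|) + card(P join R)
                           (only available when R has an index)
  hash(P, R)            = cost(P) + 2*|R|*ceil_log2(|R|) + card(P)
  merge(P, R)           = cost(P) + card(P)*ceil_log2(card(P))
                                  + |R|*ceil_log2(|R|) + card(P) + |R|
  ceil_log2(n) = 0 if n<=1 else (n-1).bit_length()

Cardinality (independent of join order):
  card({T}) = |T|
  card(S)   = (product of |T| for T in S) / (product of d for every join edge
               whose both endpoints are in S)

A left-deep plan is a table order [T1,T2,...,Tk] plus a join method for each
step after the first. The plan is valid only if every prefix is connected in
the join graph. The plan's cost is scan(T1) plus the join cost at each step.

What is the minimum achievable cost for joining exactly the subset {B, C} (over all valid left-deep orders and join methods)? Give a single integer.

720

Selinger DP over subsets of {B,C}:
  {B}: scan cost=120, card=120
  {C}: scan cost=40, card=40
  {BC}: card=960; try (C,hash)→720, (B,merge)→1280, (C,merge)→1360, (B,hash)→1760, (B,nl)→4840, (C,nl)→4920; best=720 via (C,hash)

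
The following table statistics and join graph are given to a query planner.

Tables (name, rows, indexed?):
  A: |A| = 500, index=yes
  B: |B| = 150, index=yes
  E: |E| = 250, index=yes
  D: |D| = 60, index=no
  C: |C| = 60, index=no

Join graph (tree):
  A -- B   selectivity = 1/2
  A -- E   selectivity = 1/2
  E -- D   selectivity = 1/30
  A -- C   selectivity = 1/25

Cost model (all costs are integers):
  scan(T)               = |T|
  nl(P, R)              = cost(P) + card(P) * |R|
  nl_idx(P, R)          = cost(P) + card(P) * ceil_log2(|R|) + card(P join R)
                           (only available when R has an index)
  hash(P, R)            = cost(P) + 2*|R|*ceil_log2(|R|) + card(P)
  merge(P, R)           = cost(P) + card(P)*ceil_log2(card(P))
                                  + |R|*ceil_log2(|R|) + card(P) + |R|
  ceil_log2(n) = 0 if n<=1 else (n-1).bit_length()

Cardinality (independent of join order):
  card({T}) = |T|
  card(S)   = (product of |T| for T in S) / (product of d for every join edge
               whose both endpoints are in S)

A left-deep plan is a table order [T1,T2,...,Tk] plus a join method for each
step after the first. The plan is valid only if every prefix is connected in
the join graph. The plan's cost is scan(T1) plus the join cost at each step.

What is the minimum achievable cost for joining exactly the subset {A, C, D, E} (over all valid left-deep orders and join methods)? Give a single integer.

136260

Selinger DP over subsets of {A,C,D,E}:
  {A}: scan cost=500, card=500
  {E}: scan cost=250, card=250
  {D}: scan cost=60, card=60
  {C}: scan cost=60, card=60
  {AE}: card=62500; try (E,hash)→5000, (A,merge)→7500, (E,merge)→7750, (A,hash)→9500, (A,nl_idx)→65000, (E,nl_idx)→67000 …(+2); best=5000 via (E,hash)
  {AC}: card=1200; try (C,hash)→1720, (A,nl_idx)→1800, (A,merge)→5480, (C,merge)→5920, (A,hash)→9120, (A,nl)→30060 …(+1); best=1720 via (C,hash)
  {DE}: card=500; try (E,nl_idx)→1040, (D,hash)→1220, (E,merge)→2730, (D,merge)→2920, (E,hash)→4120, (E,nl)→15060 …(+1); best=1040 via (E,nl_idx)
  {ADE}: card=125000; try (A,hash)→10540, (A,merge)→11040, (D,hash)→68220, (A,nl_idx)→130540, (A,nl)→251040, (D,merge)→1067920 …(+1); best=10540 via (A,hash)
  {ACE}: card=150000; try (E,hash)→6920, (E,merge)→18370, (C,hash)→68220, (E,nl_idx)→161320, (E,nl)→301720, (C,merge)→1067920 …(+1); best=6920 via (E,hash)
  {ACDE}: card=300000; try (C,hash)→136260, (D,hash)→157640, (C,merge)→2260960, (D,merge)→2857340, (C,nl)→7510540, (D,nl)→9006920; best=136260 via (C,hash)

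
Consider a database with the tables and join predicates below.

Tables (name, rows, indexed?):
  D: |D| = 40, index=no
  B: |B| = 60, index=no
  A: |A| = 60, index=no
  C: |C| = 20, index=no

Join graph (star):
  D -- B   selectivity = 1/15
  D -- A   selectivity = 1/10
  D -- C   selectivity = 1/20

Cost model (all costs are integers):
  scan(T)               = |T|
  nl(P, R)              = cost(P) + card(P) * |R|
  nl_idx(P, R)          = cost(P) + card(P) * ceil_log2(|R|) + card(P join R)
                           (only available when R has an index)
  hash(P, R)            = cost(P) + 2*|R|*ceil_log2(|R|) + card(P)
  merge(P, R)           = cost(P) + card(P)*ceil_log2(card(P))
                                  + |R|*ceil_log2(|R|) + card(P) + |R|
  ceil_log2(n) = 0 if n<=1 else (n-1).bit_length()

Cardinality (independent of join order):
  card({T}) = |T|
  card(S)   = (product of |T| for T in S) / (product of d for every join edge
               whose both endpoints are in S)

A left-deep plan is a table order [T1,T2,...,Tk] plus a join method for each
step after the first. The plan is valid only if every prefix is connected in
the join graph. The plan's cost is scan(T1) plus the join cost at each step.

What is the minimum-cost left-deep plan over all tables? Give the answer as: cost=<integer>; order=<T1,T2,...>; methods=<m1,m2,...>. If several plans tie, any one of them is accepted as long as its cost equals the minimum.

Selinger DP (subsets sized 1..n):
  {D}: scan cost=40, card=40
  {B}: scan cost=60, card=60
  {A}: scan cost=60, card=60
  {C}: scan cost=20, card=20
  {BD}: card=160; try (D,hash)→600, (B,merge)→740, (D,merge)→760, (B,hash)→800, (B,nl)→2440, (D,nl)→2460; best=600 via (D,hash)
  {AD}: card=240; try (D,hash)→600, (A,merge)→740, (D,merge)→760, (A,hash)→800, (A,nl)→2440, (D,nl)→2460; best=600 via (D,hash)
  {CD}: card=40; try (C,hash)→280, (D,merge)→420, (C,merge)→440, (D,hash)→520, (D,nl)→820, (C,nl)→840; best=280 via (C,hash)
  {ABD}: card=960; try (A,hash)→1480, (B,hash)→1560, (A,merge)→2460, (B,merge)→3180, (A,nl)→10200, (B,nl)→15000; best=1480 via (A,hash)
  {BCD}: card=160; try (C,hash)→960, (B,merge)→980, (B,hash)→1040, (C,merge)→2160, (B,nl)→2680, (C,nl)→3800; best=960 via (C,hash)
  {ACD}: card=240; try (A,merge)→980, (C,hash)→1040, (A,hash)→1040, (A,nl)→2680, (C,merge)→2880, (C,nl)→5400; best=980 via (A,merge)
  {ABCD}: card=960; try (A,hash)→1840, (B,hash)→1940, (C,hash)→2640, (A,merge)→2820, (B,merge)→3560, (A,nl)→10560 …(+3); best=1840 via (A,hash)

cost=1840; order=B,D,C,A; methods=hash,hash,hash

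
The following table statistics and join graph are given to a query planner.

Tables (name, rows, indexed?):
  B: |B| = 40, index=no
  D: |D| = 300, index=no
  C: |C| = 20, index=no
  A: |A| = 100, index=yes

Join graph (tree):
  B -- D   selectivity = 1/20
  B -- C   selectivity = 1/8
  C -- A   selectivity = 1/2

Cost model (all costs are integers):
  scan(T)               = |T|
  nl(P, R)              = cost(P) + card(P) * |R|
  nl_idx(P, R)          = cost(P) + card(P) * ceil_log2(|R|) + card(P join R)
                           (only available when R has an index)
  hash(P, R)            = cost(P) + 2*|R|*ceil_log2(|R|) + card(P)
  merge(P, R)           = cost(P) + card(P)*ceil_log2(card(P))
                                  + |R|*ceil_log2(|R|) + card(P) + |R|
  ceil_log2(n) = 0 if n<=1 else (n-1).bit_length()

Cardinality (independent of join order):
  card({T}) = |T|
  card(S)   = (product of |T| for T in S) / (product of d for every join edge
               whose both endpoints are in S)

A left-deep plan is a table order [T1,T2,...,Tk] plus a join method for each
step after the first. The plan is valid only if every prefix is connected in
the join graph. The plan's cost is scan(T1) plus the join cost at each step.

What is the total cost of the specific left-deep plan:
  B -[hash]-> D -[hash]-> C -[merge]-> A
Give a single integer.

25080

step 1: scan B: cost=40, card=40
step 2: join D via hash
    card(P join D) = 40*300/(20) = 600
    cost = 40 + 2*300*9 + 40 = 5480
step 3: join C via hash
    card(P join C) = 600*20/(8) = 1500
    cost = 5480 + 2*20*5 + 600 = 6280
step 4: join A via merge
    card(P join A) = 1500*100/(2) = 75000
    cost = 6280 + 1500*11 + 100*7 + 1500 + 100 = 25080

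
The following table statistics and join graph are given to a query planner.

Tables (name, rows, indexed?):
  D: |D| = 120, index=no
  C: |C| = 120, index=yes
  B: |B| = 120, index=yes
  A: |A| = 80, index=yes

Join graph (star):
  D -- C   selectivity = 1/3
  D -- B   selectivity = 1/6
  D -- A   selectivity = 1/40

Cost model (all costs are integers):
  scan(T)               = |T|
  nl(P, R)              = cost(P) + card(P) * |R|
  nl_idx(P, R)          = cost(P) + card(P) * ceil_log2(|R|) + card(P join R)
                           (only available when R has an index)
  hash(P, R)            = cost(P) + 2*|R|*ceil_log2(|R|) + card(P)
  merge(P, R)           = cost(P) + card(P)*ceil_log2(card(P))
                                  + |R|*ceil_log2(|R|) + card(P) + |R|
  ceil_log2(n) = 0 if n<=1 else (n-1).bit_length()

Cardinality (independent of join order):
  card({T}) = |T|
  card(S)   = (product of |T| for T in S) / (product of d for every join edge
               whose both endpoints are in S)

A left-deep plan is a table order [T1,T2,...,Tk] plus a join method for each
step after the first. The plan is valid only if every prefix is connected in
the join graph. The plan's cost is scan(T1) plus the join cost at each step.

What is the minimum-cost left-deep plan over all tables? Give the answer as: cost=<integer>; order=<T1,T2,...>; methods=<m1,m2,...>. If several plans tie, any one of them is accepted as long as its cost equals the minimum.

Selinger DP (subsets sized 1..n):
  {D}: scan cost=120, card=120
  {C}: scan cost=120, card=120
  {B}: scan cost=120, card=120
  {A}: scan cost=80, card=80
  {CD}: card=4800; try (D,hash)→1920, (C,hash)→1920, (D,merge)→2040, (C,merge)→2040, (C,nl_idx)→5760, (D,nl)→14520 …(+1); best=1920 via (D,hash)
  {BD}: card=2400; try (D,hash)→1920, (B,hash)→1920, (D,merge)→2040, (B,merge)→2040, (B,nl_idx)→3360, (D,nl)→14520 …(+1); best=1920 via (D,hash)
  {AD}: card=240; try (A,nl_idx)→1200, (A,hash)→1360, (D,merge)→1680, (A,merge)→1720, (D,hash)→1840, (D,nl)→9680 …(+1); best=1200 via (A,nl_idx)
  {BCD}: card=96000; try (C,hash)→6000, (B,hash)→8400, (C,merge)→34080, (B,merge)→70080, (C,nl_idx)→114720, (B,nl_idx)→131520 …(+2); best=6000 via (C,hash)
  {ACD}: card=9600; try (C,hash)→3120, (C,merge)→4320, (A,hash)→7840, (C,nl_idx)→12480, (C,nl)→30000, (A,nl_idx)→45120 …(+2); best=3120 via (C,hash)
  {ABD}: card=4800; try (B,hash)→3120, (B,merge)→4320, (A,hash)→5440, (B,nl_idx)→7680, (A,nl_idx)→23520, (B,nl)→30000 …(+2); best=3120 via (B,hash)
  {ABCD}: card=192000; try (C,hash)→9600, (B,hash)→14400, (C,merge)→71280, (A,hash)→103120, (B,merge)→148080, (C,nl_idx)→228720 …(+6); best=9600 via (C,hash)

cost=9600; order=D,A,B,C; methods=nl_idx,hash,hash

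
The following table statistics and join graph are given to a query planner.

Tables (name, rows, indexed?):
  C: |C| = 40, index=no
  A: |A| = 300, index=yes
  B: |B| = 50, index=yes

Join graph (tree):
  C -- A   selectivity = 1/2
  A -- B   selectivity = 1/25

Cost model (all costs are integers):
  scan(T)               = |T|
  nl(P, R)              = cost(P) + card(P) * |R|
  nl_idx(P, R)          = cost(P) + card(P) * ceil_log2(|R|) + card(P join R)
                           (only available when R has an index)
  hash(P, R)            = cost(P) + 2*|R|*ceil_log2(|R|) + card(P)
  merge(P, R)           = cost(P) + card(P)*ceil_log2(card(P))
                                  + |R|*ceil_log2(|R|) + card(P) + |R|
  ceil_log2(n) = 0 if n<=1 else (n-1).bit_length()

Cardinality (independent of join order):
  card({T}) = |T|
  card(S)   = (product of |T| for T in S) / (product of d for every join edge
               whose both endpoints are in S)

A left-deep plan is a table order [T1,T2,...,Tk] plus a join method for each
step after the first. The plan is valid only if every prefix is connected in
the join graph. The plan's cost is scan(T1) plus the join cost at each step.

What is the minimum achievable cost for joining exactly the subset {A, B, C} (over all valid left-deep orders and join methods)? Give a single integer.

2180

Selinger DP over subsets of {A,B,C}:
  {C}: scan cost=40, card=40
  {A}: scan cost=300, card=300
  {B}: scan cost=50, card=50
  {AC}: card=6000; try (C,hash)→1080, (A,merge)→3320, (C,merge)→3580, (A,hash)→5480, (A,nl_idx)→6400, (A,nl)→12040 …(+1); best=1080 via (C,hash)
  {AB}: card=600; try (A,nl_idx)→1100, (B,hash)→1200, (B,nl_idx)→2700, (A,merge)→3400, (B,merge)→3650, (A,hash)→5500 …(+2); best=1100 via (A,nl_idx)
  {ABC}: card=12000; try (C,hash)→2180, (B,hash)→7680, (C,merge)→7980, (C,nl)→25100, (B,nl_idx)→49080, (B,merge)→85430 …(+1); best=2180 via (C,hash)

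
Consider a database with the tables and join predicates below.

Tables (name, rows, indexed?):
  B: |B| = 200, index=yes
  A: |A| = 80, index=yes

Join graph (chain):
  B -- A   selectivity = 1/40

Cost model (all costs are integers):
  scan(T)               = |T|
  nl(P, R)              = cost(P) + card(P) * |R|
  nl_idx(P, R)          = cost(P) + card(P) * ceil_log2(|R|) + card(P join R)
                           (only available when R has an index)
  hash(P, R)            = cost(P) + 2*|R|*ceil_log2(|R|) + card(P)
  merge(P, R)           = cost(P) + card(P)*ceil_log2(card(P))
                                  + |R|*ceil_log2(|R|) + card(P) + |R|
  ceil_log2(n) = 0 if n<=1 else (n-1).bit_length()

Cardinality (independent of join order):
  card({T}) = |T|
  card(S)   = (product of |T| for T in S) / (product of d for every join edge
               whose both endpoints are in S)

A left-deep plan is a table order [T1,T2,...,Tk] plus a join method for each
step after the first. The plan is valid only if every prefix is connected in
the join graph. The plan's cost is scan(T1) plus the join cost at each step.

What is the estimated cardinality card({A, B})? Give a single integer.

Tables in S: A(80), B(200)
Edges inside S: B-A(d=40)
numerator = 80 * 200 = 16000
denominator = 40 = 40
card(S) = 16000 / 40 = 400

400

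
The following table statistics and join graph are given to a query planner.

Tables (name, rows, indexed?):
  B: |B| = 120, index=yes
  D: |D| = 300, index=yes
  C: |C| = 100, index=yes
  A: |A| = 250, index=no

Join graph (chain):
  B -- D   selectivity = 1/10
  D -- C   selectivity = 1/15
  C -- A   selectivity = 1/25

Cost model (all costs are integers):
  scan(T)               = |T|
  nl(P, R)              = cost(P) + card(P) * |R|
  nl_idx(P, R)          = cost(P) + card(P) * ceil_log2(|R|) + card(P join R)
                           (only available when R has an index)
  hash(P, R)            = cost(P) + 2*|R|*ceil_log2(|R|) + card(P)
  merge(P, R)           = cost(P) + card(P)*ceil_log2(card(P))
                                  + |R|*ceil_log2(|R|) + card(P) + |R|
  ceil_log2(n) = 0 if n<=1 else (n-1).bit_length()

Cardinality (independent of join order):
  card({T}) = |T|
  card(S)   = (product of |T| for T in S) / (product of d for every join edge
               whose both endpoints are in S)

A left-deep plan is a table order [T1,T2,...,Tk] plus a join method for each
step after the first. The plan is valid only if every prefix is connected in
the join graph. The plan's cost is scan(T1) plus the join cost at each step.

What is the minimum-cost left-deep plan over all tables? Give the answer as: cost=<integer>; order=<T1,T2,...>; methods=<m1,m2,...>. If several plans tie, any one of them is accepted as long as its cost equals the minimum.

cost=29680; order=D,C,A,B; methods=hash,hash,hash

Selinger DP (subsets sized 1..n):
  {B}: scan cost=120, card=120
  {D}: scan cost=300, card=300
  {C}: scan cost=100, card=100
  {A}: scan cost=250, card=250
  {BD}: card=3600; try (B,hash)→2280, (D,merge)→4080, (B,merge)→4260, (D,nl_idx)→4800, (D,hash)→5640, (B,nl_idx)→6000 …(+2); best=2280 via (B,hash)
  {CD}: card=2000; try (C,hash)→2000, (D,nl_idx)→3000, (D,merge)→3900, (C,merge)→4100, (C,nl_idx)→4400, (D,hash)→5600 …(+2); best=2000 via (C,hash)
  {AC}: card=1000; try (C,hash)→1900, (C,nl_idx)→3000, (A,merge)→3150, (C,merge)→3300, (A,hash)→4200, (A,nl)→25100 …(+1); best=1900 via (C,hash)
  {BCD}: card=24000; try (B,hash)→5680, (C,hash)→7280, (B,merge)→26960, (B,nl_idx)→40000, (C,merge)→49880, (C,nl_idx)→51480 …(+2); best=5680 via (B,hash)
  {ACD}: card=20000; try (A,hash)→8000, (D,hash)→8300, (D,merge)→15900, (A,merge)→28250, (D,nl_idx)→30900, (D,nl)→301900 …(+1); best=8000 via (A,hash)
  {ABCD}: card=240000; try (B,hash)→29680, (A,hash)→33680, (B,merge)→328960, (B,nl_idx)→388000, (A,merge)→391930, (B,nl)→2408000 …(+1); best=29680 via (B,hash)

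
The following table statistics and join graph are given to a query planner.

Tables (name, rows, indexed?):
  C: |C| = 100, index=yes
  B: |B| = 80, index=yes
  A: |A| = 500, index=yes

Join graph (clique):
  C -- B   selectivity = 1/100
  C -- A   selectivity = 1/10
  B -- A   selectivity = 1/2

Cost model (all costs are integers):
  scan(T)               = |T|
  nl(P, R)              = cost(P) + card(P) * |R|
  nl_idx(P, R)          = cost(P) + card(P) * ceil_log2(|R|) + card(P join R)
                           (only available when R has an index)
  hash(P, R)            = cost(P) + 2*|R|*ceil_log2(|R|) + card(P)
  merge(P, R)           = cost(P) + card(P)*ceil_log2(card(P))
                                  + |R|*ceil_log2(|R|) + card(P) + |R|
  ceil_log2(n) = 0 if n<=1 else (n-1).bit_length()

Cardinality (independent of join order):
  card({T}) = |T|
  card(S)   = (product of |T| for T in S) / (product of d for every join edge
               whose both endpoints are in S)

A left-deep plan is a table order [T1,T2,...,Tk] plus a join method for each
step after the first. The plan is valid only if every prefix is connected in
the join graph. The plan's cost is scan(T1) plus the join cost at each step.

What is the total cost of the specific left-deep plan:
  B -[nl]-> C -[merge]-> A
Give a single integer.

step 1: scan B: cost=80, card=80
step 2: join C via nl
    card(P join C) = 80*100/(100) = 80
    cost = 80 + 80*100 = 8080
step 3: join A via merge
    card(P join A) = 80*500/(10*2) = 2000
    cost = 8080 + 80*7 + 500*9 + 80 + 500 = 13720

13720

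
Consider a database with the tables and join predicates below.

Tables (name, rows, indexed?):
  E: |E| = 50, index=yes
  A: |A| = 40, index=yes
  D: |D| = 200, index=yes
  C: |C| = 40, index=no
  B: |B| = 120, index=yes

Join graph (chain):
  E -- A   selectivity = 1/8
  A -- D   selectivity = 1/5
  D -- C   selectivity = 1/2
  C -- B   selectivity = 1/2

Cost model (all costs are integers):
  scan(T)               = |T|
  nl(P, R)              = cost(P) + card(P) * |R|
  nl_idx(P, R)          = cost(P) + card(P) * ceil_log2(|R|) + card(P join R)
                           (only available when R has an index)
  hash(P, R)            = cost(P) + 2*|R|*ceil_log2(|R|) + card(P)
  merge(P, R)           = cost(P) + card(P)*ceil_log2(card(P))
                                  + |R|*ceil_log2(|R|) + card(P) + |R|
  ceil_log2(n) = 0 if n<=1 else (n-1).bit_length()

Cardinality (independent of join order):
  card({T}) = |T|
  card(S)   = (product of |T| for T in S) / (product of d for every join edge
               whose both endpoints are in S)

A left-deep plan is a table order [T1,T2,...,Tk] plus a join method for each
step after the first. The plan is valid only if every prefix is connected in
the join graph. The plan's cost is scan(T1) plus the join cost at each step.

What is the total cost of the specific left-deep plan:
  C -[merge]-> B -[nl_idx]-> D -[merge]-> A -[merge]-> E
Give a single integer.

47061110

step 1: scan C: cost=40, card=40
step 2: join B via merge
    card(P join B) = 40*120/(2) = 2400
    cost = 40 + 40*6 + 120*7 + 40 + 120 = 1280
step 3: join D via nl_idx
    card(P join D) = 2400*200/(2) = 240000
    cost = 1280 + 2400*8 + 240000 = 260480
step 4: join A via merge
    card(P join A) = 240000*40/(5) = 1920000
    cost = 260480 + 240000*18 + 40*6 + 240000 + 40 = 4820760
step 5: join E via merge
    card(P join E) = 1920000*50/(8) = 12000000
    cost = 4820760 + 1920000*21 + 50*6 + 1920000 + 50 = 47061110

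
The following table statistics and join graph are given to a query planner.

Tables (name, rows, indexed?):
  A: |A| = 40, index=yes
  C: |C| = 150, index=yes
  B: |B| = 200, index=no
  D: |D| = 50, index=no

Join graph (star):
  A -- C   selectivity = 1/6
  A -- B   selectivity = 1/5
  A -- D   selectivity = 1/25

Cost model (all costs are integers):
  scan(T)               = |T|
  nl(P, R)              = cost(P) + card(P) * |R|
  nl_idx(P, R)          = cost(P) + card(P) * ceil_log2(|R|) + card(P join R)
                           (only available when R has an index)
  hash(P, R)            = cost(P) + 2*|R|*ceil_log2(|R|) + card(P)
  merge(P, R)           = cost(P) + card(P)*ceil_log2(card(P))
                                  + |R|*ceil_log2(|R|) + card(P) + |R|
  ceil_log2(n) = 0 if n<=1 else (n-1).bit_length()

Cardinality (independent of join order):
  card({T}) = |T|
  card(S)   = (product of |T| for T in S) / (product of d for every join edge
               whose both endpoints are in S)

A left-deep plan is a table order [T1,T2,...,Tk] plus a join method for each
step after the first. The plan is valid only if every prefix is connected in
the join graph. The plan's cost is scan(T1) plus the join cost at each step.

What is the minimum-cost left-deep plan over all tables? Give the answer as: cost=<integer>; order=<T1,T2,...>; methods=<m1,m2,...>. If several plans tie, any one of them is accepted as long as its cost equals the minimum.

Selinger DP (subsets sized 1..n):
  {A}: scan cost=40, card=40
  {C}: scan cost=150, card=150
  {B}: scan cost=200, card=200
  {D}: scan cost=50, card=50
  {AC}: card=1000; try (A,hash)→780, (C,nl_idx)→1360, (C,merge)→1670, (A,merge)→1780, (A,nl_idx)→2050, (C,hash)→2480 …(+2); best=780 via (A,hash)
  {AB}: card=1600; try (A,hash)→880, (B,merge)→2120, (A,merge)→2280, (A,nl_idx)→3000, (B,hash)→3280, (B,nl)→8040 …(+1); best=880 via (A,hash)
  {AD}: card=80; try (A,nl_idx)→430, (A,hash)→580, (D,merge)→670, (D,hash)→680, (A,merge)→680, (D,nl)→2040 …(+1); best=430 via (A,nl_idx)
  {ABC}: card=40000; try (C,hash)→4880, (B,hash)→4980, (B,merge)→13580, (C,merge)→21430, (C,nl_idx)→53680, (B,nl)→200780 …(+1); best=4880 via (C,hash)
  {ACD}: card=2000; try (D,hash)→2380, (C,merge)→2420, (C,hash)→2910, (C,nl_idx)→3070, (D,merge)→12130, (C,nl)→12430 …(+1); best=2380 via (D,hash)
  {ABD}: card=3200; try (B,merge)→2870, (D,hash)→3080, (B,hash)→3710, (B,nl)→16430, (D,merge)→20430, (D,nl)→80880; best=2870 via (B,merge)
  {ABCD}: card=80000; try (B,hash)→7580, (C,hash)→8470, (B,merge)→28180, (D,hash)→45480, (C,merge)→45820, (C,nl_idx)→108470 …(+4); best=7580 via (B,hash)

cost=7580; order=C,A,D,B; methods=hash,hash,hash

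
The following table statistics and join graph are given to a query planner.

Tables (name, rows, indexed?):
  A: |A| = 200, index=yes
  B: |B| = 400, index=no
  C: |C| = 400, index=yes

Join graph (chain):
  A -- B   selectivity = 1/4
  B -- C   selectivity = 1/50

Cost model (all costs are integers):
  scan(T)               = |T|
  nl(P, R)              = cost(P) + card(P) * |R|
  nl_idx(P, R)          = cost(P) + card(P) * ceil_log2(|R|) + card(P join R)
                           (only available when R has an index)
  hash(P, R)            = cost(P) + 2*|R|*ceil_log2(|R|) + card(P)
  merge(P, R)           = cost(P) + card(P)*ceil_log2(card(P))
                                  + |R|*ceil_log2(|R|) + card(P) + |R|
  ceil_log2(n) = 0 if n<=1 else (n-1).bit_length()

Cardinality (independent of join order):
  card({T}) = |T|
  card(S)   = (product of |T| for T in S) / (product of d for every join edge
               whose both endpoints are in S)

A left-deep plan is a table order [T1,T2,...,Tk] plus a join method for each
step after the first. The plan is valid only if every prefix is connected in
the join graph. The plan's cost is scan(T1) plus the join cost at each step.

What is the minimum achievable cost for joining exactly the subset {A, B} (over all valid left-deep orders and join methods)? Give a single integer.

Selinger DP over subsets of {A,B}:
  {A}: scan cost=200, card=200
  {B}: scan cost=400, card=400
  {AB}: card=20000; try (A,hash)→4000, (B,merge)→6000, (A,merge)→6200, (B,hash)→7600, (A,nl_idx)→23600, (B,nl)→80200 …(+1); best=4000 via (A,hash)

4000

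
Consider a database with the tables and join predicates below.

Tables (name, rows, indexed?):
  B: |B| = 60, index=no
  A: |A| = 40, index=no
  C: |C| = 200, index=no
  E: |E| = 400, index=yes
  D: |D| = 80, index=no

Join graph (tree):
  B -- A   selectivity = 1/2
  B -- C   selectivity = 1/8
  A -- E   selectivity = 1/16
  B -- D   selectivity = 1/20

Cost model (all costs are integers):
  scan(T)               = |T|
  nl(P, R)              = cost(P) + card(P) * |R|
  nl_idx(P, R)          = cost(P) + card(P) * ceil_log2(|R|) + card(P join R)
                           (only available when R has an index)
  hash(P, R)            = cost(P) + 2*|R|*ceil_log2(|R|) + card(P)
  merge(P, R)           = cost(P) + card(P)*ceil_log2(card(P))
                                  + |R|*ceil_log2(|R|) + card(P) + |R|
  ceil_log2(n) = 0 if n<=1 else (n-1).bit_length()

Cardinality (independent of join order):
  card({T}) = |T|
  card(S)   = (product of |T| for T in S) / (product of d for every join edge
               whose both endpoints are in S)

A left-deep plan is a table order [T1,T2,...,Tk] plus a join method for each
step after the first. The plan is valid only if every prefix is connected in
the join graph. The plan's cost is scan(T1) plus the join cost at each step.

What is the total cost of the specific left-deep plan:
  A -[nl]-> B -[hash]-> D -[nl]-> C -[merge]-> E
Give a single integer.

3128760

step 1: scan A: cost=40, card=40
step 2: join B via nl
    card(P join B) = 40*60/(2) = 1200
    cost = 40 + 40*60 = 2440
step 3: join D via hash
    card(P join D) = 1200*80/(20) = 4800
    cost = 2440 + 2*80*7 + 1200 = 4760
step 4: join C via nl
    card(P join C) = 4800*200/(8) = 120000
    cost = 4760 + 4800*200 = 964760
step 5: join E via merge
    card(P join E) = 120000*400/(16) = 3000000
    cost = 964760 + 120000*17 + 400*9 + 120000 + 400 = 3128760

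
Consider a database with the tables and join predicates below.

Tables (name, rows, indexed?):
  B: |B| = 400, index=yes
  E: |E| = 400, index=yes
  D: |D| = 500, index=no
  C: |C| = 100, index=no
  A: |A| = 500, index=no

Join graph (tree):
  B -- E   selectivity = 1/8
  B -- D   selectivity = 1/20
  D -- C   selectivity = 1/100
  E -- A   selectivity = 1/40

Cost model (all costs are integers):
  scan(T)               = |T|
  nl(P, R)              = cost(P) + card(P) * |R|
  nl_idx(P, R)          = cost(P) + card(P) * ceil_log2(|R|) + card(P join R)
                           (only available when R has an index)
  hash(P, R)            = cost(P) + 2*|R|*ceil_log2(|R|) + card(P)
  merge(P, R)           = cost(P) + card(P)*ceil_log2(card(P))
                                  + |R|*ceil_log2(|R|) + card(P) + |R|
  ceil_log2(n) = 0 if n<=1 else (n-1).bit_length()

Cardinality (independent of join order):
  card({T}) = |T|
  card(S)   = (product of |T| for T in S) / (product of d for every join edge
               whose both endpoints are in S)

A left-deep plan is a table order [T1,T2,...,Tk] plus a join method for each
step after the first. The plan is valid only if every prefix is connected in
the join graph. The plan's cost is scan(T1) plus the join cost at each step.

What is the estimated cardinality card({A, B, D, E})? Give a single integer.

Tables in S: A(500), B(400), D(500), E(400)
Edges inside S: B-E(d=8), B-D(d=20), E-A(d=40)
numerator = 500 * 400 * 500 * 400 = 40000000000
denominator = 8 * 20 * 40 = 6400
card(S) = 40000000000 / 6400 = 6250000

6250000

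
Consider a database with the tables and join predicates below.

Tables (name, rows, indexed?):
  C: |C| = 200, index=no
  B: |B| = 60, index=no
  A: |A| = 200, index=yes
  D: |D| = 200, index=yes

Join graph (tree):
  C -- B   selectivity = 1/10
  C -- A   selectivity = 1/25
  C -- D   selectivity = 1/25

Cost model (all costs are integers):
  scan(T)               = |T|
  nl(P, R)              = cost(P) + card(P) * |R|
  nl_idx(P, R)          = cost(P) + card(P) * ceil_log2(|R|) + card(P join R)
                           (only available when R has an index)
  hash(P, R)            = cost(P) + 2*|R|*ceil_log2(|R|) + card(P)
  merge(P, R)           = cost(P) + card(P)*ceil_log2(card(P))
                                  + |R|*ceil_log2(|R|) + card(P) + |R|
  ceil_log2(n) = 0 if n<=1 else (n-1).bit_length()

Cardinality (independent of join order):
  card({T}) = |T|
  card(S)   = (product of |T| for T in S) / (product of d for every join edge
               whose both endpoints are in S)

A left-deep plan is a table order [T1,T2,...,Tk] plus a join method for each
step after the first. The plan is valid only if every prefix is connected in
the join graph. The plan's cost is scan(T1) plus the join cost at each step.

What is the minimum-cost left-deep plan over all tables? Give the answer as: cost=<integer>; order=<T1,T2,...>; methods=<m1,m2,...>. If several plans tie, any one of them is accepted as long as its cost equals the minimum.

Selinger DP (subsets sized 1..n):
  {C}: scan cost=200, card=200
  {B}: scan cost=60, card=60
  {A}: scan cost=200, card=200
  {D}: scan cost=200, card=200
  {BC}: card=1200; try (B,hash)→1120, (C,merge)→2280, (B,merge)→2420, (C,hash)→3320, (C,nl)→12060, (B,nl)→12200; best=1120 via (B,hash)
  {AC}: card=1600; try (A,nl_idx)→3400, (C,hash)→3600, (A,hash)→3600, (C,merge)→3800, (A,merge)→3800, (C,nl)→40200 …(+1); best=3400 via (A,nl_idx)
  {CD}: card=1600; try (D,nl_idx)→3400, (D,hash)→3600, (C,hash)→3600, (D,merge)→3800, (C,merge)→3800, (D,nl)→40200 …(+1); best=3400 via (D,nl_idx)
  {ABC}: card=9600; try (A,hash)→5520, (B,hash)→5720, (A,merge)→17320, (A,nl_idx)→20320, (B,merge)→23020, (B,nl)→99400 …(+1); best=5520 via (A,hash)
  {BCD}: card=9600; try (D,hash)→5520, (B,hash)→5720, (D,merge)→17320, (D,nl_idx)→20320, (B,merge)→23020, (B,nl)→99400 …(+1); best=5520 via (D,hash)
  {ACD}: card=12800; try (D,hash)→8200, (A,hash)→8200, (D,merge)→24400, (A,merge)→24400, (D,nl_idx)→29000, (A,nl_idx)→29000 …(+2); best=8200 via (D,hash)
  {ABCD}: card=76800; try (D,hash)→18320, (A,hash)→18320, (B,hash)→21720, (D,merge)→151320, (A,merge)→151320, (D,nl_idx)→159120 …(+5); best=18320 via (D,hash)

cost=18320; order=C,B,A,D; methods=hash,hash,hash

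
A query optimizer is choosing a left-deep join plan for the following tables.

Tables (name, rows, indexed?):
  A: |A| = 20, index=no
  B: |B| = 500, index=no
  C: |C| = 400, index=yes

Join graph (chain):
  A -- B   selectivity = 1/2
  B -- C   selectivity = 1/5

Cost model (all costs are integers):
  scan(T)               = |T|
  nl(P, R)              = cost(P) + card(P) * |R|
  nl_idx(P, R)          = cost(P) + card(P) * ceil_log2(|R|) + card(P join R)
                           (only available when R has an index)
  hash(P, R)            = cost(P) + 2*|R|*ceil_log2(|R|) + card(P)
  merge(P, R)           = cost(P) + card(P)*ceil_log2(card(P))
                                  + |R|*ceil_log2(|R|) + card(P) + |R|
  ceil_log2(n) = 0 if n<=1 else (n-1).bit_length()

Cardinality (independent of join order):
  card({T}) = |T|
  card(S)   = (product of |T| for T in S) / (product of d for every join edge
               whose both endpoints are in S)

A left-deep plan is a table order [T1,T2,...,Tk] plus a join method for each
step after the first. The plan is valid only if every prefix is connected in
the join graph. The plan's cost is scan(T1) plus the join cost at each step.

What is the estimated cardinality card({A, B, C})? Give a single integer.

400000

Tables in S: A(20), B(500), C(400)
Edges inside S: A-B(d=2), B-C(d=5)
numerator = 20 * 500 * 400 = 4000000
denominator = 2 * 5 = 10
card(S) = 4000000 / 10 = 400000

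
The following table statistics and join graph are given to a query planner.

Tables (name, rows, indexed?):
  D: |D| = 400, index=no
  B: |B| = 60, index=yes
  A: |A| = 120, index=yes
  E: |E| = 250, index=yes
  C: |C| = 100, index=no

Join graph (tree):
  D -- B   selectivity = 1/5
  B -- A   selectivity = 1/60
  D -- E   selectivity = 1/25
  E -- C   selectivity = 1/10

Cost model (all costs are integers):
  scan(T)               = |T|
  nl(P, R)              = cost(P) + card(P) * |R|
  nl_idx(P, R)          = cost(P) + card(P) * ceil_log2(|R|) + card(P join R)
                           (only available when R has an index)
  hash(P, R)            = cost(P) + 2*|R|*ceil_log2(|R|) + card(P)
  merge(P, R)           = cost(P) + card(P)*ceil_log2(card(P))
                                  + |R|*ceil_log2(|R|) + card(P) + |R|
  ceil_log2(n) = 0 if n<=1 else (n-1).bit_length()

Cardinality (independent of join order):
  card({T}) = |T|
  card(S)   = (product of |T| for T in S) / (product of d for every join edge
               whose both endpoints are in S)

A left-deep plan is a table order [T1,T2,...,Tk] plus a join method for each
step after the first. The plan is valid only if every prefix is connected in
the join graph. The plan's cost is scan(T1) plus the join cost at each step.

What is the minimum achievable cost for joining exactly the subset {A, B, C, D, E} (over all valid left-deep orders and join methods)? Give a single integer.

Selinger DP over subsets of {A,B,C,D,E}:
  {D}: scan cost=400, card=400
  {B}: scan cost=60, card=60
  {A}: scan cost=120, card=120
  {E}: scan cost=250, card=250
  {C}: scan cost=100, card=100
  {BD}: card=4800; try (B,hash)→1520, (D,merge)→4480, (B,merge)→4820, (D,hash)→7320, (B,nl_idx)→7600, (D,nl)→24060 …(+1); best=1520 via (B,hash)
  {DE}: card=4000; try (E,hash)→4800, (D,merge)→6500, (E,merge)→6650, (E,nl_idx)→7600, (D,hash)→7700, (D,nl)→100250 …(+1); best=4800 via (E,hash)
  {AB}: card=120; try (A,nl_idx)→600, (B,hash)→960, (B,nl_idx)→960, (A,merge)→1440, (B,merge)→1500, (A,hash)→1800 …(+2); best=600 via (A,nl_idx)
  {CE}: card=2500; try (C,hash)→1900, (E,merge)→3150, (C,merge)→3300, (E,nl_idx)→3400, (E,hash)→4200, (E,nl)→25100 …(+1); best=1900 via (C,hash)
  {ABD}: card=9600; try (D,merge)→5560, (D,hash)→7920, (A,hash)→8000, (A,nl_idx)→44720, (D,nl)→48600, (A,merge)→69680 …(+1); best=5560 via (D,merge)
  {BDE}: card=48000; try (B,hash)→9520, (E,hash)→10320, (B,merge)→57220, (E,merge)→70970, (B,nl_idx)→76800, (E,nl_idx)→87920 …(+2); best=9520 via (B,hash)
  {CDE}: card=40000; try (C,hash)→10200, (D,hash)→11600, (D,merge)→38400, (C,merge)→57600, (C,nl)→404800, (D,nl)→1001900; best=10200 via (C,hash)
  {ABDE}: card=96000; try (E,hash)→19160, (A,hash)→59200, (E,merge)→151810, (E,nl_idx)→178360, (A,nl_idx)→441520, (A,merge)→826480 …(+2); best=19160 via (E,hash)
  {BCDE}: card=480000; try (B,hash)→50920, (C,hash)→58920, (B,merge)→690620, (B,nl_idx)→730200, (C,merge)→826320, (B,nl)→2410200 …(+1); best=50920 via (B,hash)
  {ABCDE}: card=960000; try (C,hash)→116560, (A,hash)→532600, (C,merge)→1747960, (A,nl_idx)→4370920, (C,nl)→9619160, (A,merge)→9651880 …(+1); best=116560 via (C,hash)

116560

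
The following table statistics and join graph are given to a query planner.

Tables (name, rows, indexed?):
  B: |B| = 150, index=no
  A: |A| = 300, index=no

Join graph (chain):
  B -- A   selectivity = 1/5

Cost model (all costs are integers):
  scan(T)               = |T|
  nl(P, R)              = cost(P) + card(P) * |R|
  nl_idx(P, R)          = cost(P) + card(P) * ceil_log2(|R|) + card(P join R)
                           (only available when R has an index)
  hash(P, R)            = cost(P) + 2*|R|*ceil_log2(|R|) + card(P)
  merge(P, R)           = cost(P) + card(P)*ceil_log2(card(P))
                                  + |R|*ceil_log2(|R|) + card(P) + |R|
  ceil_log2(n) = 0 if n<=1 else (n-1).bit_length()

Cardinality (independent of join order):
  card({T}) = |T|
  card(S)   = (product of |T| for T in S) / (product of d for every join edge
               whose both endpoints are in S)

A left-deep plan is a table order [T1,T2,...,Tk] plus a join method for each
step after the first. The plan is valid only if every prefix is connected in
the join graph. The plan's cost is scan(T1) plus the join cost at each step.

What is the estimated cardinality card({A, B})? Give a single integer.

Tables in S: A(300), B(150)
Edges inside S: B-A(d=5)
numerator = 300 * 150 = 45000
denominator = 5 = 5
card(S) = 45000 / 5 = 9000

9000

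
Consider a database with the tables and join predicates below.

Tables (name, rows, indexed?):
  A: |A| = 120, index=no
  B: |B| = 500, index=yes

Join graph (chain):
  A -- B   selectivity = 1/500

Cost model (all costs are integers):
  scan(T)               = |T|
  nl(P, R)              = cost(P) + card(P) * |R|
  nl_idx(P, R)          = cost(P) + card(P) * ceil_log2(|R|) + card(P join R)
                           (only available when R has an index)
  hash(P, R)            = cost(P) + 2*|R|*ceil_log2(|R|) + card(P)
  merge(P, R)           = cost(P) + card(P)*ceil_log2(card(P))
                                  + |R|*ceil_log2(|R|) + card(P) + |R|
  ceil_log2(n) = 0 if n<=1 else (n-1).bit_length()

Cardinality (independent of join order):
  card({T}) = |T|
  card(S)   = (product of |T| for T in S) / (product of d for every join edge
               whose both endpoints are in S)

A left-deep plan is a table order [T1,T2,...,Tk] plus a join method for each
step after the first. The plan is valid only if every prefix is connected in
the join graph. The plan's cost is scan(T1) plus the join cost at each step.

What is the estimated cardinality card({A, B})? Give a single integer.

120

Tables in S: A(120), B(500)
Edges inside S: A-B(d=500)
numerator = 120 * 500 = 60000
denominator = 500 = 500
card(S) = 60000 / 500 = 120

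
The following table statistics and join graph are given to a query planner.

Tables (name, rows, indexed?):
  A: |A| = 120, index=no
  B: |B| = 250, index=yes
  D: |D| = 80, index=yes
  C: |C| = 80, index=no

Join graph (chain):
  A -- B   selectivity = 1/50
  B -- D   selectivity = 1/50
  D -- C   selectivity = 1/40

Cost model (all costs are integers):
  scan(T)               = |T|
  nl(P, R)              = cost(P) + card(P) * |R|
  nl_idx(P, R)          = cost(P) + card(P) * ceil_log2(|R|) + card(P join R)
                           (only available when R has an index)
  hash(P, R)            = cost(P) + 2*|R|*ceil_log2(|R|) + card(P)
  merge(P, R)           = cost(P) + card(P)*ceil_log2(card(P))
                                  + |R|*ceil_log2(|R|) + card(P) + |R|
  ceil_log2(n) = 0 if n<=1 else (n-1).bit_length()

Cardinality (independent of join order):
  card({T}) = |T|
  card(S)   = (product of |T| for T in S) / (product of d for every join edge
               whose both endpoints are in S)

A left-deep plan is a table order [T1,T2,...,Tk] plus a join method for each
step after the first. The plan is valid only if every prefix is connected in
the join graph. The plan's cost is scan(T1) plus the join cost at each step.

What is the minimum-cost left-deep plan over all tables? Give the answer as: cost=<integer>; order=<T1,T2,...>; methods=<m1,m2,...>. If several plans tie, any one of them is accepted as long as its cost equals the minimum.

Selinger DP (subsets sized 1..n):
  {A}: scan cost=120, card=120
  {B}: scan cost=250, card=250
  {D}: scan cost=80, card=80
  {C}: scan cost=80, card=80
  {AB}: card=600; try (B,nl_idx)→1680, (A,hash)→2180, (B,merge)→3330, (A,merge)→3460, (B,hash)→4240, (B,nl)→30120 …(+1); best=1680 via (B,nl_idx)
  {BD}: card=400; try (B,nl_idx)→1120, (D,hash)→1620, (D,nl_idx)→2400, (B,merge)→2970, (D,merge)→3140, (B,hash)→4160 …(+2); best=1120 via (B,nl_idx)
  {CD}: card=160; try (D,nl_idx)→800, (D,hash)→1280, (C,hash)→1280, (D,merge)→1360, (C,merge)→1360, (D,nl)→6480 …(+1); best=800 via (D,nl_idx)
  {ABD}: card=960; try (A,hash)→3200, (D,hash)→3400, (A,merge)→6080, (D,nl_idx)→6840, (D,merge)→8920, (A,nl)→49120 …(+1); best=3200 via (A,hash)
  {BCD}: card=800; try (C,hash)→2640, (B,nl_idx)→2880, (B,merge)→4490, (B,hash)→4960, (C,merge)→5760, (C,nl)→33120 …(+1); best=2640 via (C,hash)
  {ABCD}: card=1920; try (A,hash)→5120, (C,hash)→5280, (A,merge)→12400, (C,merge)→14400, (C,nl)→80000, (A,nl)→98640; best=5120 via (A,hash)

cost=5120; order=D,B,C,A; methods=nl_idx,hash,hash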